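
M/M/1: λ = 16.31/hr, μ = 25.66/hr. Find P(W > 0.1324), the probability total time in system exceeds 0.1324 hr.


W ~ Exponential(μ−λ) for M/M/1.
μ − λ = 25.66 − 16.31 = 9.3500
P(W > t) = e^{−(μ−λ)t} = e^{−1.2379} = 0.289981

Final: 0.289981


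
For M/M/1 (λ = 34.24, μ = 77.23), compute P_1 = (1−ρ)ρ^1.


ρ = 34.24/77.23 = 0.4434
P_n = (1−ρ)·ρ^n = (1 − 0.4434)·0.4434^1 = 0.5566·0.443351 = 0.246791

Final: 0.246791


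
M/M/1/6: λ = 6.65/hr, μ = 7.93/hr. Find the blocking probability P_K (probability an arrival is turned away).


ρ = λ/μ = 6.65/7.93 = 0.8386
P_K = (1−ρ)ρ^K/(1−ρ^(K+1)) = (0.1614·0.347769)/(1 − 0.291635)
= 0.056134/0.708365 = 0.079245

Final: 0.079245


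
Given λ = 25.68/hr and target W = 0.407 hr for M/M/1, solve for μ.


W = 1/(μ−λ) ⇒ μ − λ = 1/W = 1/0.407 = 2.4570
μ = λ + 1/W = 25.68 + 2.4570 = 28.1370 per hr

Final: 28.1370 /hr


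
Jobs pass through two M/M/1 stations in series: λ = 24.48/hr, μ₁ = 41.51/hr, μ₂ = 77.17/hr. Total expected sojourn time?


Each node sees arrival rate λ = 24.48/hr (tandem ⇒ throughput preserved).
W₁ = 1/(μ₁−λ) = 1/(41.51−24.48) = 0.05872 hr
W₂ = 1/(μ₂−λ) = 1/(77.17−24.48) = 0.01898 hr
W_total = W₁ + W₂ = 0.05872 + 0.01898 = 0.07770 hr

Final: 0.07770 hr


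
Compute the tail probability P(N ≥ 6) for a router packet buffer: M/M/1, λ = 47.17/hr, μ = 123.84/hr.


ρ = 47.17/123.84 = 0.3809
P(N ≥ n) = ρ^n = 0.3809^6 = 0.003054

Final: 0.003054


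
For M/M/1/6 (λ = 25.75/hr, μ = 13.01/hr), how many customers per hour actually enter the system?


ρ = 1.9792; P_K = (1−ρ)ρ^6/(1−ρ^7) = 0.498951
λ_eff = λ(1 − P_K) = 25.75·(1 − 0.498951) = 25.75·0.501049 = 12.9020 /hr

Final: 12.9020 /hr


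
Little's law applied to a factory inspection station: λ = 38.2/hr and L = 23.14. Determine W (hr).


W = L/λ = 23.14/38.2 = 0.6058 hr

Final: 0.6058 hr


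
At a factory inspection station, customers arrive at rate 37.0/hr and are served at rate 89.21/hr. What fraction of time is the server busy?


ρ = λ/μ = 37.0/89.21 = 0.4148

Final: 0.4148


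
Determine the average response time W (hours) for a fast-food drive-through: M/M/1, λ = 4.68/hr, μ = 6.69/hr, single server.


W = 1/(μ−λ) = 1/(6.69 − 4.68) = 1/2.01 = 0.4975 hr

Final: 0.4975 hr


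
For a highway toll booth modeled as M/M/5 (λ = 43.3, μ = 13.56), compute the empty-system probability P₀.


a = λ/μ = 43.3/13.56 = 3.1932; ρ = a/c = 0.6386
Σ_{k=0}^{4} a^k/k! (terms k=0..4) = 1.00000 + 3.19322 + 5.09831 + 5.42667 + 4.33213 = 19.05033
Tail: a^5/(5!(1−ρ)) = 332.00226/(120·0.3614) = 7.65638
P₀ = 1/(19.05033 + 7.65638) = 1/26.70671 = 0.037444

Final: 0.037444


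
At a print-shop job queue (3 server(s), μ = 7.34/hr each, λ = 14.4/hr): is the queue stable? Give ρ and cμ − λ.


Total capacity cμ = 3·7.34 = 22.02/hr
ρ = λ/(cμ) = 14.4/22.02 = 0.6540
Stable ⇔ ρ < 1: YES
Spare capacity = cμ − λ = 22.02 − 14.4 = 7.62/hr

Final: ρ = 0.6540; stable; margin = 7.62/hr


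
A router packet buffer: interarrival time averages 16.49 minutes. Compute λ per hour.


λ = 1/(interarrival time) in consistent units.
1 hour = 60 min, so λ = 60/16.49 = 3.6386 per hour

Final: 3.6386 /hr


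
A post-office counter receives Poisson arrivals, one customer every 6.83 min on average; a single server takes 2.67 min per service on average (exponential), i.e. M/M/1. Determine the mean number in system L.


λ = 60/6.83 = 8.7848 /hr
μ = 60/2.67 = 22.4719 /hr
ρ = λ/μ = 8.7848/22.4719 = 0.3909
L = ρ/(1−ρ) = 0.3909/0.6091 = 0.6418

Final: 0.6418


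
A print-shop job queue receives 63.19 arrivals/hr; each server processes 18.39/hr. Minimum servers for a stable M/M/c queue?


Stability requires cμ > λ ⇔ c > λ/μ.
λ/μ = 63.19/18.39 = 3.4361
Minimum integer c = ⌊3.4361⌋ + 1 = 4
Check: 4·18.39 = 73.56 > 63.19, while 3·18.39 = 55.17 ≤ 63.19

Final: 4 servers


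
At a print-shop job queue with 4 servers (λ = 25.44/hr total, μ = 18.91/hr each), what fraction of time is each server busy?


ρ = λ/(cμ) = 25.44/(4·18.91) = 25.44/75.64 = 0.3363

Final: 0.3363


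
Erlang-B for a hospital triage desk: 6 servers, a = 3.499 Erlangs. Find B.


B(c,a) = (a^c/c!) / Σ_{k=0}^{c} a^k/k!
a^6/6! = 2.548773
Σ terms (k=0..6): 1.00000 + 3.49900 + 6.12150 + 7.13971 + 6.24546 + 4.37057 + 2.54877 = 30.925019
B = 2.548773/30.925019 = 0.082418

Final: 0.082418


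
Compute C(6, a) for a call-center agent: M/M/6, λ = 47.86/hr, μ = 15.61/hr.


a = λ/μ = 3.0660; ρ = a/6 = 0.5110
P₀ = 0.045728 (from M/M/c formula)
C(c,a) = [a^c/(c!(1−ρ))]·P₀ = [830.65130/(720·0.4890)]·0.045728
= 2.35926·0.045728 = 0.107884

Final: 0.107884


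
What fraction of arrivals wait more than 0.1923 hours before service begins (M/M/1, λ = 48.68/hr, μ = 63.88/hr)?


ρ = 48.68/63.88 = 0.7621
P(Wq > t) = ρ·e^{−(μ−λ)t} = 0.7621·e^{−2.9230}
= 0.7621·0.053774 = 0.040979

Final: 0.040979


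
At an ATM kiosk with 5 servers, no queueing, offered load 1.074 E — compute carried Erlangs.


B(5,1.074) = 0.004072 (Erlang-B)
Carried load = a(1 − B) = 1.074·(1 − 0.004072) = 1.074·0.995928 = 1.0696 E

Final: 1.0696 Erlangs


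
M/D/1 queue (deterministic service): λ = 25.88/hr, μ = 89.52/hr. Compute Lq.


ρ = 25.88/89.52 = 0.2891
M/D/1: Lq = ρ²/(2(1−ρ)) = 0.08358/(2·0.7109) = 0.05878

Final: 0.05878


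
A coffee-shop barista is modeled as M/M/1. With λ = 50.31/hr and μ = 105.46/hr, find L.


ρ = λ/μ = 50.31/105.46 = 0.4771
L = ρ/(1−ρ) = 0.4771/(1 − 0.4771) = 0.4771/0.5229 = 0.9122

Final: 0.9122


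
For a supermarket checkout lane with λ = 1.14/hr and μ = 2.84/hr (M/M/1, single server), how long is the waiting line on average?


ρ = 1.14/2.84 = 0.4014
Lq = ρ²/(1−ρ) = 0.1611/0.5986 = 0.2692

Final: 0.2692


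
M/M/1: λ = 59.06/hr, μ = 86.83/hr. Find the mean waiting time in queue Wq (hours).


ρ = 59.06/86.83 = 0.6802
Wq = ρ/(μ−λ) = 0.6802/(86.83 − 59.06) = 0.6802/27.77 = 0.02449 hr

Final: 0.02449 hr


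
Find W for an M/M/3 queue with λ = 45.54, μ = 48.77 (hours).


a = 0.9338; ρ = 0.3113; P₀ = 0.389597
Lq = P₀·a^c·ρ/(c!(1−ρ)²) = 0.03469
Wq = Lq/λ = 0.03469/45.54 = 0.0007617 hr
W = Wq + 1/μ = 0.0007617 + 0.02050 = 0.02127 hr

Final: 0.02127 hr


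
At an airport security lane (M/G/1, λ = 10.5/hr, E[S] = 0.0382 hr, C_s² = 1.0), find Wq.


ρ = λ·E[S] = 10.5·0.0382 = 0.4011
E[S²] = E[S]²(1+C_s²) = 0.0382²·(1+1.0) = 0.002918
Wq = λ·E[S²]/(2(1−ρ)) = 10.5·0.002918/(2·0.5989) = 0.02558 hr

Final: 0.02558 hr


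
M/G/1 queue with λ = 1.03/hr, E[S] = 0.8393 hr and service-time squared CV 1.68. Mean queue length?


ρ = λ·E[S] = 1.03·0.8393 = 0.8645
Lq = ρ²(1+C_s²)/(2(1−ρ)) = 0.7473·(1+1.68)/(2·0.1355)
= 0.7473·2.6800/0.2710 = 7.38936

Final: 7.38936


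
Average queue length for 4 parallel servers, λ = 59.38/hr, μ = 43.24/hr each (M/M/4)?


a = λ/μ = 1.3733; ρ = a/4 = 0.3433
P₀ = 0.251668
Lq = P₀·a^c·ρ / (c!·(1−ρ)²) = 0.251668·3.55646·0.3433/(24·0.43123)
= 0.02969

Final: 0.02969


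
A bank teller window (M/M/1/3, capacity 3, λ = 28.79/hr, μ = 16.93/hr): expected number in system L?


ρ = 28.79/16.93 = 1.7005
L = ρ[1 − (K+1)ρ^K + Kρ^(K+1)] / [(1−ρ)(1−ρ^(K+1))]
Numerator: 1.7005·(1 − 4·4.917610 + 3·8.362552) = 10.912675
Denominator: (-0.7005)·(-7.362552) = 5.157700
L = 10.912675/5.157700 = 2.1158

Final: 2.1158


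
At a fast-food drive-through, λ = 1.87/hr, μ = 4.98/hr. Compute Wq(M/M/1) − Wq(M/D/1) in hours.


ρ = 1.87/4.98 = 0.3755
Wq(M/M/1) = ρ/(μ−λ) = 0.3755/3.11 = 0.12074 hr
Wq(M/D/1) = ρ/(2(μ−λ)) = 0.06037 hr
Savings = 0.12074 − 0.06037 = 0.06037 hr

Final: 0.06037 hr


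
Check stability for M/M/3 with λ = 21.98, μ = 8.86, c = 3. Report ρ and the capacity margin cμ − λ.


Total capacity cμ = 3·8.86 = 26.58/hr
ρ = λ/(cμ) = 21.98/26.58 = 0.8269
Stable ⇔ ρ < 1: YES
Spare capacity = cμ − λ = 26.58 − 21.98 = 4.60/hr

Final: ρ = 0.8269; stable; margin = 4.60/hr


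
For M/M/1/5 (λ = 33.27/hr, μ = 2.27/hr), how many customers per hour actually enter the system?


ρ = 14.6564; P_K = (1−ρ)ρ^5/(1−ρ^6) = 0.931770
λ_eff = λ(1 − P_K) = 33.27·(1 − 0.931770) = 33.27·0.068230 = 2.2700 /hr

Final: 2.2700 /hr


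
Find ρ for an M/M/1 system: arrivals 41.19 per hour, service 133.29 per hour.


ρ = λ/μ = 41.19/133.29 = 0.3090

Final: 0.3090


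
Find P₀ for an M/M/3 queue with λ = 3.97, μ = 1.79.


a = λ/μ = 3.97/1.79 = 2.2179; ρ = a/c = 0.7393
Σ_{k=0}^{2} a^k/k! (terms k=0..2) = 1.00000 + 2.21788 + 2.45949 = 5.67737
Tail: a^3/(3!(1−ρ)) = 10.90969/(6·0.2607) = 6.97441
P₀ = 1/(5.67737 + 6.97441) = 1/12.65178 = 0.079040

Final: 0.079040


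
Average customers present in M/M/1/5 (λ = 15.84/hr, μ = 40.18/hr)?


ρ = 15.84/40.18 = 0.3942
L = ρ[1 − (K+1)ρ^K + Kρ^(K+1)] / [(1−ρ)(1−ρ^(K+1))]
Numerator: 0.3942·(1 − 6·0.009522 + 5·0.003754) = 0.379102
Denominator: (0.6058)·(0.996246) = 0.603500
L = 0.379102/0.603500 = 0.6282

Final: 0.6282


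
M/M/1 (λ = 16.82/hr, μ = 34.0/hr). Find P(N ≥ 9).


ρ = 16.82/34.0 = 0.4947
P(N ≥ n) = ρ^n = 0.4947^9 = 0.001775

Final: 0.001775


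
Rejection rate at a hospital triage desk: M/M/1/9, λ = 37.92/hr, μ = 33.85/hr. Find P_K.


ρ = λ/μ = 37.92/33.85 = 1.1202
P_K = (1−ρ)ρ^K/(1−ρ^(K+1)) = (-0.1202·2.778350)/(1 − 3.112408)
= -0.334059/-2.112408 = 0.158141

Final: 0.158141


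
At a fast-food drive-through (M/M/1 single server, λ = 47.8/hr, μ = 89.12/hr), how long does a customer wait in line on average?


ρ = 47.8/89.12 = 0.5364
Wq = ρ/(μ−λ) = 0.5364/(89.12 − 47.8) = 0.5364/41.32 = 0.01298 hr

Final: 0.01298 hr


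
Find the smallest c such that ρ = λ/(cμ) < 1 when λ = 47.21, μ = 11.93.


Stability requires cμ > λ ⇔ c > λ/μ.
λ/μ = 47.21/11.93 = 3.9573
Minimum integer c = ⌊3.9573⌋ + 1 = 4
Check: 4·11.93 = 47.72 > 47.21, while 3·11.93 = 35.79 ≤ 47.21

Final: 4 servers


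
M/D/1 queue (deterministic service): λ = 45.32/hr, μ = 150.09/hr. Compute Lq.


ρ = 45.32/150.09 = 0.3020
M/D/1: Lq = ρ²/(2(1−ρ)) = 0.09118/(2·0.6980) = 0.06531

Final: 0.06531


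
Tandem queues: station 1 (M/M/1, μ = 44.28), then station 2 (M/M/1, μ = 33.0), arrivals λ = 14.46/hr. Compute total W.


Each node sees arrival rate λ = 14.46/hr (tandem ⇒ throughput preserved).
W₁ = 1/(μ₁−λ) = 1/(44.28−14.46) = 0.03353 hr
W₂ = 1/(μ₂−λ) = 1/(33.0−14.46) = 0.05394 hr
W_total = W₁ + W₂ = 0.03353 + 0.05394 = 0.08747 hr

Final: 0.08747 hr


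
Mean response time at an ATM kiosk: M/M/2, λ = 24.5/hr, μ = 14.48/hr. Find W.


a = 1.6920; ρ = 0.8460; P₀ = 0.083427
Lq = P₀·a^c·ρ/(c!(1−ρ)²) = 4.25957
Wq = Lq/λ = 4.25957/24.5 = 0.17386 hr
W = Wq + 1/μ = 0.17386 + 0.06906 = 0.24292 hr

Final: 0.24292 hr


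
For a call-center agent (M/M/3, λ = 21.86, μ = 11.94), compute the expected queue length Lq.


a = λ/μ = 1.8308; ρ = a/3 = 0.6103
P₀ = 0.140230
Lq = P₀·a^c·ρ / (c!·(1−ρ)²) = 0.140230·6.13674·0.6103/(6·0.15189)
= 0.57628

Final: 0.57628


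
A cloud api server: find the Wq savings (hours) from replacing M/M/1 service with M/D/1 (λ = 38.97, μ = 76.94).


ρ = 38.97/76.94 = 0.5065
Wq(M/M/1) = ρ/(μ−λ) = 0.5065/37.97 = 0.01334 hr
Wq(M/D/1) = ρ/(2(μ−λ)) = 0.006670 hr
Savings = 0.01334 − 0.006670 = 0.006670 hr

Final: 0.006670 hr


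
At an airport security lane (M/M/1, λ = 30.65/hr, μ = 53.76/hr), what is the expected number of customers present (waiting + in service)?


ρ = λ/μ = 30.65/53.76 = 0.5701
L = ρ/(1−ρ) = 0.5701/(1 − 0.5701) = 0.5701/0.4299 = 1.3263

Final: 1.3263


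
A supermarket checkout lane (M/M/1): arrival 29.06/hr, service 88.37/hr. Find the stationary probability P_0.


ρ = 29.06/88.37 = 0.3288
P_n = (1−ρ)·ρ^n = (1 − 0.3288)·0.3288^0 = 0.6712·1.000000 = 0.671155

Final: 0.671155


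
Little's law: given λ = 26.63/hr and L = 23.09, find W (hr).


W = L/λ = 23.09/26.63 = 0.8671 hr

Final: 0.8671 hr


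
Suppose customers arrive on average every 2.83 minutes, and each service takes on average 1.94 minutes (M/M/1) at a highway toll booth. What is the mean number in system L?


λ = 60/2.83 = 21.2014 /hr
μ = 60/1.94 = 30.9278 /hr
ρ = λ/μ = 21.2014/30.9278 = 0.6855
L = ρ/(1−ρ) = 0.6855/0.3145 = 2.1798

Final: 2.1798


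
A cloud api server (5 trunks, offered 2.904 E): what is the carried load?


B(5,2.904) = 0.101920 (Erlang-B)
Carried load = a(1 − B) = 2.904·(1 − 0.101920) = 2.904·0.898080 = 2.6080 E

Final: 2.6080 Erlangs


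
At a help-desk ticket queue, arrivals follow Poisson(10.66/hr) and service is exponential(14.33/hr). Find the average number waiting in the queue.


ρ = 10.66/14.33 = 0.7439
Lq = ρ²/(1−ρ) = 0.5534/0.2561 = 2.1607

Final: 2.1607


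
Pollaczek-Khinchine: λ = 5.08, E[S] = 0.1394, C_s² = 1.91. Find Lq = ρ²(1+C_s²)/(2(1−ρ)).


ρ = λ·E[S] = 5.08·0.1394 = 0.7082
Lq = ρ²(1+C_s²)/(2(1−ρ)) = 0.5015·(1+1.91)/(2·0.2918)
= 0.5015·2.9100/0.5837 = 2.50011

Final: 2.50011


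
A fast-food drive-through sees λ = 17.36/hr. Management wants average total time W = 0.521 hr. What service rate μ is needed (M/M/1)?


W = 1/(μ−λ) ⇒ μ − λ = 1/W = 1/0.521 = 1.9194
μ = λ + 1/W = 17.36 + 1.9194 = 19.2794 per hr

Final: 19.2794 /hr


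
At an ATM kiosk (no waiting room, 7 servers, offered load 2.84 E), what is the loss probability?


B(c,a) = (a^c/c!) / Σ_{k=0}^{c} a^k/k!
a^7/7! = 0.295664
Σ terms (k=0..7): 1.00000 + 2.84000 + 4.03280 + 3.81772 + 2.71058 + 1.53961 + 0.72875 + 0.29566 = 16.965118
B = 0.295664/16.965118 = 0.017428

Final: 0.017428


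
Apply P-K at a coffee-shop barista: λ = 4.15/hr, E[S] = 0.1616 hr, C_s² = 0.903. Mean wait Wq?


ρ = λ·E[S] = 4.15·0.1616 = 0.6706
E[S²] = E[S]²(1+C_s²) = 0.1616²·(1+0.903) = 0.049696
Wq = λ·E[S²]/(2(1−ρ)) = 4.15·0.049696/(2·0.3294) = 0.31309 hr

Final: 0.31309 hr


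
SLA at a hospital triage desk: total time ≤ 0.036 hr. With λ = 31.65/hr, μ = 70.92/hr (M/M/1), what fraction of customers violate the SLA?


W ~ Exponential(μ−λ) for M/M/1.
μ − λ = 70.92 − 31.65 = 39.2700
P(W > t) = e^{−(μ−λ)t} = e^{−1.4137} = 0.243237

Final: 0.243237


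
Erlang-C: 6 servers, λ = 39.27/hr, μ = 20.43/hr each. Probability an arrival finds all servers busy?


a = λ/μ = 1.9222; ρ = a/6 = 0.3204
P₀ = 0.146119 (from M/M/c formula)
C(c,a) = [a^c/(c!(1−ρ))]·P₀ = [50.43769/(720·0.6796)]·0.146119
= 0.10307·0.146119 = 0.015061

Final: 0.015061


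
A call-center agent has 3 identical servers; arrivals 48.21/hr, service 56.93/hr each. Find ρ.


ρ = λ/(cμ) = 48.21/(3·56.93) = 48.21/170.79 = 0.2823

Final: 0.2823


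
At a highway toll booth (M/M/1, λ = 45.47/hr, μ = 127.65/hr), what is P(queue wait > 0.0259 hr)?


ρ = 45.47/127.65 = 0.3562
P(Wq > t) = ρ·e^{−(μ−λ)t} = 0.3562·e^{−2.1285}
= 0.3562·0.119020 = 0.042396

Final: 0.042396


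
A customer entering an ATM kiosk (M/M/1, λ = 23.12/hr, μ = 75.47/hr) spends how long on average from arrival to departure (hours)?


W = 1/(μ−λ) = 1/(75.47 − 23.12) = 1/52.35 = 0.01910 hr

Final: 0.01910 hr


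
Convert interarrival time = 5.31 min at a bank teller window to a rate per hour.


λ = 1/(interarrival time) in consistent units.
1 hour = 60 min, so λ = 60/5.31 = 11.2994 per hour

Final: 11.2994 /hr


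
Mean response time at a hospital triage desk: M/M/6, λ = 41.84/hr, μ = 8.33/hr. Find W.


a = 5.0228; ρ = 0.8371; P₀ = 0.004351
Lq = P₀·a^c·ρ/(c!(1−ρ)²) = 3.06220
Wq = Lq/λ = 3.06220/41.84 = 0.07319 hr
W = Wq + 1/μ = 0.07319 + 0.12005 = 0.19324 hr

Final: 0.19324 hr


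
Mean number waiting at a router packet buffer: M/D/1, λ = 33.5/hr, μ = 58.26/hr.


ρ = 33.5/58.26 = 0.5750
M/D/1: Lq = ρ²/(2(1−ρ)) = 0.3306/(2·0.4250) = 0.38899

Final: 0.38899


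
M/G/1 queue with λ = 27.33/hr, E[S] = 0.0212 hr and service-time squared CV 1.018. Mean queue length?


ρ = λ·E[S] = 27.33·0.0212 = 0.5794
Lq = ρ²(1+C_s²)/(2(1−ρ)) = 0.3357·(1+1.018)/(2·0.4206)
= 0.3357·2.0180/0.8412 = 0.80532

Final: 0.80532


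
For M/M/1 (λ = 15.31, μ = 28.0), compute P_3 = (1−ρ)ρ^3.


ρ = 15.31/28.0 = 0.5468
P_n = (1−ρ)·ρ^n = (1 − 0.5468)·0.5468^3 = 0.4532·0.163475 = 0.074089

Final: 0.074089


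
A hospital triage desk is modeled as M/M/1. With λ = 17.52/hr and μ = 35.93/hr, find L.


ρ = λ/μ = 17.52/35.93 = 0.4876
L = ρ/(1−ρ) = 0.4876/(1 − 0.4876) = 0.4876/0.5124 = 0.9517

Final: 0.9517


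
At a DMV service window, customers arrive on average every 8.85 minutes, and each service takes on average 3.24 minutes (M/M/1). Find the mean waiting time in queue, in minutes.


λ = 60/8.85 = 6.7797 /hr
μ = 60/3.24 = 18.5185 /hr
ρ = λ/μ = 6.7797/18.5185 = 0.3661
Wq = ρ/(μ−λ) = 0.3661/(18.5185−6.7797) = 0.03119 hr
In minutes: 0.03119·60 = 1.871 min

Final: 1.871 min


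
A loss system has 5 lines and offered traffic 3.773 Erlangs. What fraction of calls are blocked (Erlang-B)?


B(c,a) = (a^c/c!) / Σ_{k=0}^{c} a^k/k!
a^5/5! = 6.371663
Σ terms (k=0..5): 1.00000 + 3.77300 + 7.11776 + 8.95178 + 8.44376 + 6.37166 = 35.657964
B = 6.371663/35.657964 = 0.178688

Final: 0.178688


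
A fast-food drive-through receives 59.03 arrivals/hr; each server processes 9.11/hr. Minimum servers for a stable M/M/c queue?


Stability requires cμ > λ ⇔ c > λ/μ.
λ/μ = 59.03/9.11 = 6.4797
Minimum integer c = ⌊6.4797⌋ + 1 = 7
Check: 7·9.11 = 63.77 > 59.03, while 6·9.11 = 54.66 ≤ 59.03

Final: 7 servers


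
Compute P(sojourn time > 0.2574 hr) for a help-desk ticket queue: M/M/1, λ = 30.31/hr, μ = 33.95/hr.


W ~ Exponential(μ−λ) for M/M/1.
μ − λ = 33.95 − 30.31 = 3.6400
P(W > t) = e^{−(μ−λ)t} = e^{−0.9369} = 0.391827

Final: 0.391827


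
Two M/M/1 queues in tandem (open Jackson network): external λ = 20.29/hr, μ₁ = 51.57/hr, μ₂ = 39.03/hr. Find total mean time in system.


Each node sees arrival rate λ = 20.29/hr (tandem ⇒ throughput preserved).
W₁ = 1/(μ₁−λ) = 1/(51.57−20.29) = 0.03197 hr
W₂ = 1/(μ₂−λ) = 1/(39.03−20.29) = 0.05336 hr
W_total = W₁ + W₂ = 0.03197 + 0.05336 = 0.08533 hr

Final: 0.08533 hr


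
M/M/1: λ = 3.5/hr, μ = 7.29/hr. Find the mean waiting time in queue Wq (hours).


ρ = 3.5/7.29 = 0.4801
Wq = ρ/(μ−λ) = 0.4801/(7.29 − 3.5) = 0.4801/3.79 = 0.1267 hr

Final: 0.1267 hr


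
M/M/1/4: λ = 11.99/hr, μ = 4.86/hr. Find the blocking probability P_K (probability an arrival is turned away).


ρ = λ/μ = 11.99/4.86 = 2.4671
P_K = (1−ρ)ρ^K/(1−ρ^(K+1)) = (-1.4671·37.045175)/(1 − 91.393344)
= -54.348169/-90.393344 = 0.601241

Final: 0.601241


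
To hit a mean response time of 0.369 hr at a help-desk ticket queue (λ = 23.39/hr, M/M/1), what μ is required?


W = 1/(μ−λ) ⇒ μ − λ = 1/W = 1/0.369 = 2.7100
μ = λ + 1/W = 23.39 + 2.7100 = 26.1000 per hr

Final: 26.1000 /hr


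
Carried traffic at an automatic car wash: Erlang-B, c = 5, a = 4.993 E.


B(5,4.993) = 0.284300 (Erlang-B)
Carried load = a(1 − B) = 4.993·(1 − 0.284300) = 4.993·0.715700 = 3.5735 E

Final: 3.5735 Erlangs


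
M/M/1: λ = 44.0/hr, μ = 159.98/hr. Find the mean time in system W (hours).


W = 1/(μ−λ) = 1/(159.98 − 44.0) = 1/115.98 = 0.008622 hr

Final: 0.008622 hr


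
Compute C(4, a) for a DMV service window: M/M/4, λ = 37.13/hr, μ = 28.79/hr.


a = λ/μ = 1.2897; ρ = a/4 = 0.3224
P₀ = 0.274050 (from M/M/c formula)
C(c,a) = [a^c/(c!(1−ρ))]·P₀ = [2.76652/(24·0.6776)]·0.274050
= 0.17012·0.274050 = 0.046622

Final: 0.046622


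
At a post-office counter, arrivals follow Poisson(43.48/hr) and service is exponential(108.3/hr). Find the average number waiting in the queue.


ρ = 43.48/108.3 = 0.4015
Lq = ρ²/(1−ρ) = 0.1612/0.5985 = 0.2693

Final: 0.2693


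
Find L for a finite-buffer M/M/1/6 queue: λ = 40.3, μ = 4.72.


ρ = 40.3/4.72 = 8.5381
L = ρ[1 − (K+1)ρ^K + Kρ^(K+1)] / [(1−ρ)(1−ρ^(K+1))]
Numerator: 8.5381·(1 − 7·387416.653203 + 6·3307815.916115) = 146300781.980529
Denominator: (-7.5381)·(-3307814.916115) = 24934757.354949
L = 146300781.980529/24934757.354949 = 5.8673

Final: 5.8673


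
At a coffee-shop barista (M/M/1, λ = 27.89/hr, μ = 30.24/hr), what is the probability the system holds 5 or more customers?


ρ = 27.89/30.24 = 0.9223
P(N ≥ n) = ρ^n = 0.9223^5 = 0.667319

Final: 0.667319


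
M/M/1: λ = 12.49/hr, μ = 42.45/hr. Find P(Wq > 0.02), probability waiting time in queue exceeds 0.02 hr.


ρ = 12.49/42.45 = 0.2942
P(Wq > t) = ρ·e^{−(μ−λ)t} = 0.2942·e^{−0.5992}
= 0.2942·0.549251 = 0.161605

Final: 0.161605


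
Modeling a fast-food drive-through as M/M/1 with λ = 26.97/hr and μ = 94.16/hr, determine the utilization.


ρ = λ/μ = 26.97/94.16 = 0.2864

Final: 0.2864


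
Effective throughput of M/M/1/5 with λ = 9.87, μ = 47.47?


ρ = 0.2079; P_K = (1−ρ)ρ^5/(1−ρ^6) = 0.0003078
λ_eff = λ(1 − P_K) = 9.87·(1 − 0.0003078) = 9.87·0.999692 = 9.8670 /hr

Final: 9.8670 /hr


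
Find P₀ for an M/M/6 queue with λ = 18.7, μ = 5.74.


a = λ/μ = 18.7/5.74 = 3.2578; ρ = a/c = 0.5430
Σ_{k=0}^{5} a^k/k! (terms k=0..5) = 1.00000 + 3.25784 + 5.30676 + 5.76286 + 4.69362 + 3.05821 = 23.07928
Tail: a^6/(6!(1−ρ)) = 1195.57902/(720·0.4570) = 3.63332
P₀ = 1/(23.07928 + 3.63332) = 1/26.71261 = 0.037436

Final: 0.037436


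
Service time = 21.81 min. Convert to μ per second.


μ = 1/(service time) in consistent units.
1 second = 0.0166667 min, so μ = 0.0166667/21.81 = 0.0007642 per second

Final: 0.0007642 /sec


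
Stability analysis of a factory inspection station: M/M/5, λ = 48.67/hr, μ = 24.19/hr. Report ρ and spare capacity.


Total capacity cμ = 5·24.19 = 120.95/hr
ρ = λ/(cμ) = 48.67/120.95 = 0.4024
Stable ⇔ ρ < 1: YES
Spare capacity = cμ − λ = 120.95 − 48.67 = 72.28/hr

Final: ρ = 0.4024; stable; margin = 72.28/hr


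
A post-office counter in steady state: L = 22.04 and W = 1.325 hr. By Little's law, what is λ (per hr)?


λ = L/W = 22.04/1.325 = 16.6340 /hr

Final: 16.6340 /hr


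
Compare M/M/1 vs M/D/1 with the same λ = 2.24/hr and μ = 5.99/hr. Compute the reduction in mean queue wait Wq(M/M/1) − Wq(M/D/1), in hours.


ρ = 2.24/5.99 = 0.3740
Wq(M/M/1) = ρ/(μ−λ) = 0.3740/3.75 = 0.09972 hr
Wq(M/D/1) = ρ/(2(μ−λ)) = 0.04986 hr
Savings = 0.09972 − 0.04986 = 0.04986 hr

Final: 0.04986 hr


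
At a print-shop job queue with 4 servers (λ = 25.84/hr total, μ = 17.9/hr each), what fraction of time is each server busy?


ρ = λ/(cμ) = 25.84/(4·17.9) = 25.84/71.60 = 0.3609

Final: 0.3609


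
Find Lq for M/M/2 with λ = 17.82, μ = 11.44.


a = λ/μ = 1.5577; ρ = a/2 = 0.7788
P₀ = 0.124324
Lq = P₀·a^c·ρ / (c!·(1−ρ)²) = 0.124324·2.42641·0.7788/(2·0.04891)
= 2.40188

Final: 2.40188


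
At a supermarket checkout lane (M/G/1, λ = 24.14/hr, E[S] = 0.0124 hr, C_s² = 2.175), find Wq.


ρ = λ·E[S] = 24.14·0.0124 = 0.2993
E[S²] = E[S]²(1+C_s²) = 0.0124²·(1+2.175) = 0.0004882
Wq = λ·E[S²]/(2(1−ρ)) = 24.14·0.0004882/(2·0.7007) = 0.008410 hr

Final: 0.008410 hr


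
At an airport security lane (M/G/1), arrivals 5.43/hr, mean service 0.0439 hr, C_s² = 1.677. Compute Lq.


ρ = λ·E[S] = 5.43·0.0439 = 0.2384
Lq = ρ²(1+C_s²)/(2(1−ρ)) = 0.05682·(1+1.677)/(2·0.7616)
= 0.05682·2.6770/1.5232 = 0.09986

Final: 0.09986


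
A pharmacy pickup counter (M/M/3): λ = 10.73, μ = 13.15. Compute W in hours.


a = 0.8160; ρ = 0.2720; P₀ = 0.439899
Lq = P₀·a^c·ρ/(c!(1−ρ)²) = 0.02044
Wq = Lq/λ = 0.02044/10.73 = 0.001905 hr
W = Wq + 1/μ = 0.001905 + 0.07605 = 0.07795 hr

Final: 0.07795 hr


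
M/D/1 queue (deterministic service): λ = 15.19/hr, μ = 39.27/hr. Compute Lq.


ρ = 15.19/39.27 = 0.3868
M/D/1: Lq = ρ²/(2(1−ρ)) = 0.1496/(2·0.6132) = 0.12200

Final: 0.12200


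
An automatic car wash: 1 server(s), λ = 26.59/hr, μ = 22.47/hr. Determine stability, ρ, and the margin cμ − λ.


Total capacity cμ = 1·22.47 = 22.47/hr
ρ = λ/(cμ) = 26.59/22.47 = 1.1834
Stable ⇔ ρ < 1: NO
Spare capacity = cμ − λ = 22.47 − 26.59 = -4.12/hr

Final: ρ = 1.1834; unstable; margin = -4.12/hr


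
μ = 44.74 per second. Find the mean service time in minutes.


Mean service time = 1/μ = 1/44.74 second = 0.02235 second
In minutes: 0.02235 × 0.0166667 = 0.0003725 min

Final: 0.0003725 min


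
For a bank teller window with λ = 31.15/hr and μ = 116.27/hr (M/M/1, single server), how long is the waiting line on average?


ρ = 31.15/116.27 = 0.2679
Lq = ρ²/(1−ρ) = 0.07178/0.7321 = 0.09804

Final: 0.09804


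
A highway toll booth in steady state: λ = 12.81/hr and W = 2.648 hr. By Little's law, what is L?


L = λW = 12.81·2.648 = 33.9209

Final: 33.9209


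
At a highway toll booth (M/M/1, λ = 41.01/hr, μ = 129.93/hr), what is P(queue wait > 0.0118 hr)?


ρ = 41.01/129.93 = 0.3156
P(Wq > t) = ρ·e^{−(μ−λ)t} = 0.3156·e^{−1.0493}
= 0.3156·0.350198 = 0.110534

Final: 0.110534


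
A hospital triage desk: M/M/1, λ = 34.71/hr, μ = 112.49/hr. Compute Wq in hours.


ρ = 34.71/112.49 = 0.3086
Wq = ρ/(μ−λ) = 0.3086/(112.49 − 34.71) = 0.3086/77.78 = 0.003967 hr

Final: 0.003967 hr


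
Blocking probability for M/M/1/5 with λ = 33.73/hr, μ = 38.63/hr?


ρ = λ/μ = 33.73/38.63 = 0.8732
P_K = (1−ρ)ρ^K/(1−ρ^(K+1)) = (0.1268·0.507526)/(1 − 0.443149)
= 0.064377/0.556851 = 0.115609

Final: 0.115609


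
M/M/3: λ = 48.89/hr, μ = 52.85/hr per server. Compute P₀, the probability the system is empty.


a = λ/μ = 48.89/52.85 = 0.9251; ρ = a/c = 0.3084
Σ_{k=0}^{2} a^k/k! (terms k=0..2) = 1.00000 + 0.92507 + 0.42788 = 2.35295
Tail: a^3/(3!(1−ρ)) = 0.79164/(6·0.6916) = 0.19076
P₀ = 1/(2.35295 + 0.19076) = 1/2.54371 = 0.393126

Final: 0.393126


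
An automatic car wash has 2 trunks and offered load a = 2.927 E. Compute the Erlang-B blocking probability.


B(c,a) = (a^c/c!) / Σ_{k=0}^{c} a^k/k!
a^2/2! = 4.283665
Σ terms (k=0..2): 1.00000 + 2.92700 + 4.28366 = 8.210665
B = 4.283665/8.210665 = 0.521720

Final: 0.521720


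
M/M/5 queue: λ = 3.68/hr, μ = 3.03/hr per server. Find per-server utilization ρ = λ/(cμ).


ρ = λ/(cμ) = 3.68/(5·3.03) = 3.68/15.15 = 0.2429

Final: 0.2429


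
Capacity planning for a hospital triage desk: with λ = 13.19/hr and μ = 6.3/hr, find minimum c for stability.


Stability requires cμ > λ ⇔ c > λ/μ.
λ/μ = 13.19/6.3 = 2.0937
Minimum integer c = ⌊2.0937⌋ + 1 = 3
Check: 3·6.3 = 18.90 > 13.19, while 2·6.3 = 12.60 ≤ 13.19

Final: 3 servers


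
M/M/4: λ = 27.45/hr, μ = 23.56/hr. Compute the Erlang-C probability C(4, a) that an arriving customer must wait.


a = λ/μ = 1.1651; ρ = a/4 = 0.2913
P₀ = 0.310965 (from M/M/c formula)
C(c,a) = [a^c/(c!(1−ρ))]·P₀ = [1.84276/(24·0.7087)]·0.310965
= 0.10834·0.310965 = 0.033689

Final: 0.033689


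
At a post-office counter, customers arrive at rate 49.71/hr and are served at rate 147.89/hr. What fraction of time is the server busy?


ρ = λ/μ = 49.71/147.89 = 0.3361

Final: 0.3361


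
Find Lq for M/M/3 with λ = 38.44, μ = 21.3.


a = λ/μ = 1.8047; ρ = a/3 = 0.6016
P₀ = 0.145099
Lq = P₀·a^c·ρ / (c!·(1−ρ)²) = 0.145099·5.87775·0.6016/(6·0.15875)
= 0.53863

Final: 0.53863


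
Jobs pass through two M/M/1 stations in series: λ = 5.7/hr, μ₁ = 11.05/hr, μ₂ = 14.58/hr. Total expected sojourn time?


Each node sees arrival rate λ = 5.7/hr (tandem ⇒ throughput preserved).
W₁ = 1/(μ₁−λ) = 1/(11.05−5.7) = 0.18692 hr
W₂ = 1/(μ₂−λ) = 1/(14.58−5.7) = 0.11261 hr
W_total = W₁ + W₂ = 0.18692 + 0.11261 = 0.29953 hr

Final: 0.29953 hr


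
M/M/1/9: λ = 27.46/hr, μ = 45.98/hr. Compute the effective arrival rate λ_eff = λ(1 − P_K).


ρ = 0.5972; P_K = (1−ρ)ρ^9/(1−ρ^10) = 0.003915
λ_eff = λ(1 − P_K) = 27.46·(1 − 0.003915) = 27.46·0.996085 = 27.3525 /hr

Final: 27.3525 /hr


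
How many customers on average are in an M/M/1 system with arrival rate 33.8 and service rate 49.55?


ρ = λ/μ = 33.8/49.55 = 0.6821
L = ρ/(1−ρ) = 0.6821/(1 − 0.6821) = 0.6821/0.3179 = 2.1460

Final: 2.1460


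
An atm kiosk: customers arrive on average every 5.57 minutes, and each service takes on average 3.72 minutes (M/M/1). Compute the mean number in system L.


λ = 60/5.57 = 10.7720 /hr
μ = 60/3.72 = 16.1290 /hr
ρ = λ/μ = 10.7720/16.1290 = 0.6679
L = ρ/(1−ρ) = 0.6679/0.3321 = 2.0108

Final: 2.0108


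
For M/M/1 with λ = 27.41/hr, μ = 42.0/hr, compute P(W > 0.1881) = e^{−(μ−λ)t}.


W ~ Exponential(μ−λ) for M/M/1.
μ − λ = 42.0 − 27.41 = 14.5900
P(W > t) = e^{−(μ−λ)t} = e^{−2.7444} = 0.064288

Final: 0.064288


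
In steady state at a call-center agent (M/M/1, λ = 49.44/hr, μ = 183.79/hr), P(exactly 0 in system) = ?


ρ = 49.44/183.79 = 0.2690
P_n = (1−ρ)·ρ^n = (1 − 0.2690)·0.2690^0 = 0.7310·1.000000 = 0.730997

Final: 0.730997


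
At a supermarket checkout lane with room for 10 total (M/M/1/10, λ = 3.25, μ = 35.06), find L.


ρ = 3.25/35.06 = 0.09270
L = ρ[1 − (K+1)ρ^K + Kρ^(K+1)] / [(1−ρ)(1−ρ^(K+1))]
Numerator: 0.09270·(1 − 11·4.685e-11 + 10·4.343e-12) = 0.092698
Denominator: (0.9073)·(1.000000) = 0.907302
L = 0.092698/0.907302 = 0.1022

Final: 0.1022


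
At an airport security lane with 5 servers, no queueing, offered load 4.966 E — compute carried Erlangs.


B(5,4.966) = 0.282103 (Erlang-B)
Carried load = a(1 − B) = 4.966·(1 − 0.282103) = 4.966·0.717897 = 3.5651 E

Final: 3.5651 Erlangs


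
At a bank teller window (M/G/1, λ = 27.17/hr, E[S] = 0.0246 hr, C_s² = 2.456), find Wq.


ρ = λ·E[S] = 27.17·0.0246 = 0.6684
E[S²] = E[S]²(1+C_s²) = 0.0246²·(1+2.456) = 0.002091
Wq = λ·E[S²]/(2(1−ρ)) = 27.17·0.002091/(2·0.3316) = 0.08568 hr

Final: 0.08568 hr


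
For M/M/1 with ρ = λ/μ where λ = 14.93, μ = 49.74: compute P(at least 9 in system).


ρ = 14.93/49.74 = 0.3002
P(N ≥ n) = ρ^n = 0.3002^9 = 0.00001978

Final: 0.00001978


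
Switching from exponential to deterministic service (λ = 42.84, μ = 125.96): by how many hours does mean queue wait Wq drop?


ρ = 42.84/125.96 = 0.3401
Wq(M/M/1) = ρ/(μ−λ) = 0.3401/83.12 = 0.004092 hr
Wq(M/D/1) = ρ/(2(μ−λ)) = 0.002046 hr
Savings = 0.004092 − 0.002046 = 0.002046 hr

Final: 0.002046 hr


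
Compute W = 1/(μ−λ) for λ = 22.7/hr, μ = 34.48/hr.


W = 1/(μ−λ) = 1/(34.48 − 22.7) = 1/11.78 = 0.08489 hr

Final: 0.08489 hr


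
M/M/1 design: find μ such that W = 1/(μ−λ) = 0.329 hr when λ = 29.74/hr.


W = 1/(μ−λ) ⇒ μ − λ = 1/W = 1/0.329 = 3.0395
μ = λ + 1/W = 29.74 + 3.0395 = 32.7795 per hr

Final: 32.7795 /hr


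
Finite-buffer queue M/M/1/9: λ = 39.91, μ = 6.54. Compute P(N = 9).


ρ = λ/μ = 39.91/6.54 = 6.1024
P_K = (1−ρ)ρ^K/(1−ρ^(K+1)) = (-5.1024·11736424.657460)/(1 − 71620903.376030)
= -59884478.718569/-71620902.376030 = 0.836131

Final: 0.836131


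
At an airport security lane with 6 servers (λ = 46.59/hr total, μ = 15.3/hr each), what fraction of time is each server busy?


ρ = λ/(cμ) = 46.59/(6·15.3) = 46.59/91.80 = 0.5075

Final: 0.5075


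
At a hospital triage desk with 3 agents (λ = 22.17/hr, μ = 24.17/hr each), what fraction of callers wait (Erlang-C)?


a = λ/μ = 0.9173; ρ = a/3 = 0.3058
P₀ = 0.396323 (from M/M/c formula)
C(c,a) = [a^c/(c!(1−ρ))]·P₀ = [0.77173/(6·0.6942)]·0.396323
= 0.18527·0.396323 = 0.073426

Final: 0.073426


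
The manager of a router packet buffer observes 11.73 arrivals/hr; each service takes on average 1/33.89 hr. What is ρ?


ρ = λ/μ = 11.73/33.89 = 0.3461

Final: 0.3461


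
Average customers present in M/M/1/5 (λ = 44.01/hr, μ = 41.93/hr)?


ρ = 44.01/41.93 = 1.0496
L = ρ[1 − (K+1)ρ^K + Kρ^(K+1)] / [(1−ρ)(1−ρ^(K+1))]
Numerator: 1.0496·(1 − 6·1.273892 + 5·1.337085) = 0.044162
Denominator: (-0.04961)·(-0.337085) = 0.016722
L = 0.044162/0.016722 = 2.6410

Final: 2.6410


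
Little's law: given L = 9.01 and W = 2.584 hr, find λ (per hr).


λ = L/W = 9.01/2.584 = 3.4868 /hr

Final: 3.4868 /hr


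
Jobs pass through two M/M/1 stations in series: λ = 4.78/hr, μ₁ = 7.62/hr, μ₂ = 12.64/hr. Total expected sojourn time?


Each node sees arrival rate λ = 4.78/hr (tandem ⇒ throughput preserved).
W₁ = 1/(μ₁−λ) = 1/(7.62−4.78) = 0.35211 hr
W₂ = 1/(μ₂−λ) = 1/(12.64−4.78) = 0.12723 hr
W_total = W₁ + W₂ = 0.35211 + 0.12723 = 0.47934 hr

Final: 0.47934 hr


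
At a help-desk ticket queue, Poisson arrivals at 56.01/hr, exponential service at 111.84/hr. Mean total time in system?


W = 1/(μ−λ) = 1/(111.84 − 56.01) = 1/55.83 = 0.01791 hr

Final: 0.01791 hr


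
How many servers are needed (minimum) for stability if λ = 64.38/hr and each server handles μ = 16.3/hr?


Stability requires cμ > λ ⇔ c > λ/μ.
λ/μ = 64.38/16.3 = 3.9497
Minimum integer c = ⌊3.9497⌋ + 1 = 4
Check: 4·16.3 = 65.20 > 64.38, while 3·16.3 = 48.90 ≤ 64.38

Final: 4 servers


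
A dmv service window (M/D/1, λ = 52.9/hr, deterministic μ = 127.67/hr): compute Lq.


ρ = 52.9/127.67 = 0.4143
M/D/1: Lq = ρ²/(2(1−ρ)) = 0.1717/(2·0.5857) = 0.14658

Final: 0.14658


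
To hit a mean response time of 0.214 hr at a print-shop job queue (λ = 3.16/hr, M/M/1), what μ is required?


W = 1/(μ−λ) ⇒ μ − λ = 1/W = 1/0.214 = 4.6729
μ = λ + 1/W = 3.16 + 4.6729 = 7.8329 per hr

Final: 7.8329 /hr


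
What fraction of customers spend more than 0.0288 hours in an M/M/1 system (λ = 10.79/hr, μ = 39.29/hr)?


W ~ Exponential(μ−λ) for M/M/1.
μ − λ = 39.29 − 10.79 = 28.5000
P(W > t) = e^{−(μ−λ)t} = e^{−0.8208} = 0.440079

Final: 0.440079


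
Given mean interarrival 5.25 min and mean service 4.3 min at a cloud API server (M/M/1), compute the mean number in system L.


λ = 60/5.25 = 11.4286 /hr
μ = 60/4.3 = 13.9535 /hr
ρ = λ/μ = 11.4286/13.9535 = 0.8190
L = ρ/(1−ρ) = 0.8190/0.1810 = 4.5263

Final: 4.5263


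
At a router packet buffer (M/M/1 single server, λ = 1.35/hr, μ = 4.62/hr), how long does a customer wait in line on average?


ρ = 1.35/4.62 = 0.2922
Wq = ρ/(μ−λ) = 0.2922/(4.62 − 1.35) = 0.2922/3.27 = 0.08936 hr

Final: 0.08936 hr


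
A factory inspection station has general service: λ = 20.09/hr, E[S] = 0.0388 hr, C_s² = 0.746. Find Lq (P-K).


ρ = λ·E[S] = 20.09·0.0388 = 0.7795
Lq = ρ²(1+C_s²)/(2(1−ρ)) = 0.6076·(1+0.746)/(2·0.2205)
= 0.6076·1.7460/0.4410 = 2.40554

Final: 2.40554


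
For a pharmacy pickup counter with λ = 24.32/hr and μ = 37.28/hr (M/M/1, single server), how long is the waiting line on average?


ρ = 24.32/37.28 = 0.6524
Lq = ρ²/(1−ρ) = 0.4256/0.3476 = 1.2242

Final: 1.2242


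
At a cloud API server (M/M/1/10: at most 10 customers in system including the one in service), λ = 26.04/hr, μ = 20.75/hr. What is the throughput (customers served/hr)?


ρ = 1.2549; P_K = (1−ρ)ρ^10/(1−ρ^11) = 0.221356
λ_eff = λ(1 − P_K) = 26.04·(1 − 0.221356) = 26.04·0.778644 = 20.2759 /hr

Final: 20.2759 /hr


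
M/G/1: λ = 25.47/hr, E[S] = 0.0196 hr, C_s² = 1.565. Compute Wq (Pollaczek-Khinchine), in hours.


ρ = λ·E[S] = 25.47·0.0196 = 0.4992
E[S²] = E[S]²(1+C_s²) = 0.0196²·(1+1.565) = 0.0009854
Wq = λ·E[S²]/(2(1−ρ)) = 25.47·0.0009854/(2·0.5008) = 0.02506 hr

Final: 0.02506 hr


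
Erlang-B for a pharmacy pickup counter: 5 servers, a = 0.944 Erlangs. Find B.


B(c,a) = (a^c/c!) / Σ_{k=0}^{c} a^k/k!
a^5/5! = 0.006247
Σ terms (k=0..5): 1.00000 + 0.94400 + 0.44557 + 0.14021 + 0.03309 + 0.006247 = 2.569109
B = 0.006247/2.569109 = 0.002432

Final: 0.002432


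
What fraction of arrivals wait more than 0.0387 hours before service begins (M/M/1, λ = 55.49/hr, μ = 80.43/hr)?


ρ = 55.49/80.43 = 0.6899
P(Wq > t) = ρ·e^{−(μ−λ)t} = 0.6899·e^{−0.9652}
= 0.6899·0.380915 = 0.262800

Final: 0.262800


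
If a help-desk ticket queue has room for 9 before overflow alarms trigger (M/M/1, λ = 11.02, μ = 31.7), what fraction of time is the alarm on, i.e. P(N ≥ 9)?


ρ = 11.02/31.7 = 0.3476
P(N ≥ n) = ρ^n = 0.3476^9 = 0.00007415

Final: 0.00007415


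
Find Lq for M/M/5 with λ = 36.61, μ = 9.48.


a = λ/μ = 3.8618; ρ = a/5 = 0.7724
P₀ = 0.015967
Lq = P₀·a^c·ρ / (c!·(1−ρ)²) = 0.015967·858.92839·0.7724/(120·0.05182)
= 1.70349

Final: 1.70349


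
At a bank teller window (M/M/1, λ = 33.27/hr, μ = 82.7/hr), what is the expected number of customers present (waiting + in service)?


ρ = λ/μ = 33.27/82.7 = 0.4023
L = ρ/(1−ρ) = 0.4023/(1 − 0.4023) = 0.4023/0.5977 = 0.6731

Final: 0.6731


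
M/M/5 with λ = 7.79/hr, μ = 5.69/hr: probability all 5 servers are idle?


a = λ/μ = 7.79/5.69 = 1.3691; ρ = a/c = 0.2738
Σ_{k=0}^{4} a^k/k! (terms k=0..4) = 1.00000 + 1.36907 + 0.93717 + 0.42769 + 0.14638 = 3.88031
Tail: a^5/(5!(1−ρ)) = 4.80979/(120·0.7262) = 0.05519
P₀ = 1/(3.88031 + 0.05519) = 1/3.93551 = 0.254097

Final: 0.254097


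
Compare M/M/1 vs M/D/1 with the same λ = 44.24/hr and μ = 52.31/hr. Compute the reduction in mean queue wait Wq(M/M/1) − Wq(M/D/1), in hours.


ρ = 44.24/52.31 = 0.8457
Wq(M/M/1) = ρ/(μ−λ) = 0.8457/8.07 = 0.10480 hr
Wq(M/D/1) = ρ/(2(μ−λ)) = 0.05240 hr
Savings = 0.10480 − 0.05240 = 0.05240 hr

Final: 0.05240 hr


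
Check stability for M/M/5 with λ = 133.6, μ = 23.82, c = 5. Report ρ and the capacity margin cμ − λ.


Total capacity cμ = 5·23.82 = 119.10/hr
ρ = λ/(cμ) = 133.6/119.10 = 1.1217
Stable ⇔ ρ < 1: NO
Spare capacity = cμ − λ = 119.10 − 133.6 = -14.50/hr

Final: ρ = 1.1217; unstable; margin = -14.50/hr


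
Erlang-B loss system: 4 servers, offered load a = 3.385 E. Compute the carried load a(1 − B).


B(4,3.385) = 0.248105 (Erlang-B)
Carried load = a(1 − B) = 3.385·(1 − 0.248105) = 3.385·0.751895 = 2.5452 E

Final: 2.5452 Erlangs


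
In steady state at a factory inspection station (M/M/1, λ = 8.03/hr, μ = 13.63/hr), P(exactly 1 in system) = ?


ρ = 8.03/13.63 = 0.5891
P_n = (1−ρ)·ρ^n = (1 − 0.5891)·0.5891^1 = 0.4109·0.589142 = 0.242054

Final: 0.242054


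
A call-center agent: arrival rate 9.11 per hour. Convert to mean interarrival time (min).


Mean interarrival time = 1/λ = 1/9.11 hour = 0.10977 hour
In minutes: 0.10977 × 60 = 6.5862 min

Final: 6.5862 min


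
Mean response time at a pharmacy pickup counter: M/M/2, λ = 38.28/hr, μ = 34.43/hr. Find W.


a = 1.1118; ρ = 0.5559; P₀ = 0.285421
Lq = P₀·a^c·ρ/(c!(1−ρ)²) = 0.49727
Wq = Lq/λ = 0.49727/38.28 = 0.01299 hr
W = Wq + 1/μ = 0.01299 + 0.02904 = 0.04203 hr

Final: 0.04203 hr


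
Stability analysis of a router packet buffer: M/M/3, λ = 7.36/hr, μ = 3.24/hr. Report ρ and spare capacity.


Total capacity cμ = 3·3.24 = 9.72/hr
ρ = λ/(cμ) = 7.36/9.72 = 0.7572
Stable ⇔ ρ < 1: YES
Spare capacity = cμ − λ = 9.72 − 7.36 = 2.36/hr

Final: ρ = 0.7572; stable; margin = 2.36/hr
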